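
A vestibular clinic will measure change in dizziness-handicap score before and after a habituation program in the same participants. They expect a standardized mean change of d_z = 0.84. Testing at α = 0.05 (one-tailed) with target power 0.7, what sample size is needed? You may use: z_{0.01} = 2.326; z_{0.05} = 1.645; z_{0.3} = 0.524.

n = 7 pairs

For a paired (one-sample on differences) test: n = ((z_{α} + z_β) / d)².
z_{α} + z_β = 1.645 + 0.524 = 2.169.
n = (2.169 / 0.84)² = 2.582² = 6.67.
Round up.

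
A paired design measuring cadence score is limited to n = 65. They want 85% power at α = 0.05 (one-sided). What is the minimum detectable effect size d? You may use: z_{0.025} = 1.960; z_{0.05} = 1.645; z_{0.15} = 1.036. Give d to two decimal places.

d_min ≈ 0.33

For a single sample (or paired design) of n = 65: d_min = (z_{α} + z_β)/√n.
z-sum = 1.645 + 1.036 = 2.681.
d_min = 2.681 / √65 = 2.681 / 8.062 = 0.333.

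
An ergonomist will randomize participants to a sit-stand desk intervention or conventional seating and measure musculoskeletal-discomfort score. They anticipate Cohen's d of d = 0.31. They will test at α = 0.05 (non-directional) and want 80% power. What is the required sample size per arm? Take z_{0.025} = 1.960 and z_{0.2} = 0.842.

n = 164 per group

For two independent groups with equal n: n = 2·((z_{α/2} + z_β) / d)².
z_{α/2} + z_β = 1.960 + 0.842 = 2.802.
n = 2 × (2.802 / 0.31)² = 2 × 9.039² = 2 × 81.70 = 163.4.
Round up to the next whole participant.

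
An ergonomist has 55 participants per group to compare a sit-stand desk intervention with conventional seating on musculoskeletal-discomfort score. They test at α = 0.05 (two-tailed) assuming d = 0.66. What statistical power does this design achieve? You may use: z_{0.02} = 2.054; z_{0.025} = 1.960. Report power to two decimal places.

For two equal groups, power = Φ(d·√(n/2) − z_{α/2}).
d·√(n/2) = 0.66 × √(55/2) = 0.66 × 5.244 = 3.461.
z_β = 3.461 − 1.960 = 1.501.
Power = Φ(1.501) = 0.933.

power ≈ 0.93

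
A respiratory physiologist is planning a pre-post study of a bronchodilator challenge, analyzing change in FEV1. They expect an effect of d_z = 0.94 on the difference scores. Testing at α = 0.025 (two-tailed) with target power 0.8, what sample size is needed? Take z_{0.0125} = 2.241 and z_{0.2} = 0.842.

n = 11 pairs

For a paired (one-sample on differences) test: n = ((z_{α/2} + z_β) / d)².
z_{α/2} + z_β = 2.241 + 0.842 = 3.083.
n = (3.083 / 0.94)² = 3.280² = 10.76.
Round up.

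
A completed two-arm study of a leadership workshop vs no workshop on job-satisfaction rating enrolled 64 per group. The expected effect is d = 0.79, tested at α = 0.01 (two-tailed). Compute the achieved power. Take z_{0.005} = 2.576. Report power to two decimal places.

For two equal groups, power = Φ(d·√(n/2) − z_{α/2}).
d·√(n/2) = 0.79 × √(64/2) = 0.79 × 5.657 = 4.469.
z_β = 4.469 − 2.576 = 1.893.
Power = Φ(1.893) = 0.971.

power ≈ 0.97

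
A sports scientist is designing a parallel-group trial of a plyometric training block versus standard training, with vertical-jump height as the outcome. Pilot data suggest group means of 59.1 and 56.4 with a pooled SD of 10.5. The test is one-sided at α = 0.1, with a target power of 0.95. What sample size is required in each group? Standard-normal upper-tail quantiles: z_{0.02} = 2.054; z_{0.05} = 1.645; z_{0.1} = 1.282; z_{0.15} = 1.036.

Cohen's d = |M₁ − M₂| / SD_pooled = |59.1 − 56.4| / 10.5 = 2.7 / 10.5 = 0.257.
For two independent groups with equal n: n = 2·((z_{α} + z_β) / d)².
z_{α} + z_β = 1.282 + 1.645 = 2.927.
n = 2 × (2.927 / 0.257)² = 2 × 11.389² = 2 × 129.71 = 259.4.
Round up to the next whole participant.

n = 260 per group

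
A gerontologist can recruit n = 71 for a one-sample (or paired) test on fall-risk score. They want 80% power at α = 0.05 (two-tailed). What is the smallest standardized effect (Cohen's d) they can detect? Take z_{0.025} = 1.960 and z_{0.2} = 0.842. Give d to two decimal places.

For a single sample (or paired design) of n = 71: d_min = (z_{α/2} + z_β)/√n.
z-sum = 1.960 + 0.842 = 2.802.
d_min = 2.802 / √71 = 2.802 / 8.426 = 0.333.

d_min ≈ 0.33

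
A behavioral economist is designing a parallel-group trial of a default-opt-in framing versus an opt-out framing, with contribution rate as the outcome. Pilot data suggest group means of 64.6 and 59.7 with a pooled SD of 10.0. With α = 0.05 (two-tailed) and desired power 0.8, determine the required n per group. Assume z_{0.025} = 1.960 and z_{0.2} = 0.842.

Cohen's d = |M₁ − M₂| / SD_pooled = |64.6 − 59.7| / 10.0 = 4.9 / 10.0 = 0.490.
For two independent groups with equal n: n = 2·((z_{α/2} + z_β) / d)².
z_{α/2} + z_β = 1.960 + 0.842 = 2.802.
n = 2 × (2.802 / 0.490)² = 2 × 5.718² = 2 × 32.70 = 65.4.
Round up to the next whole participant.

n = 66 per group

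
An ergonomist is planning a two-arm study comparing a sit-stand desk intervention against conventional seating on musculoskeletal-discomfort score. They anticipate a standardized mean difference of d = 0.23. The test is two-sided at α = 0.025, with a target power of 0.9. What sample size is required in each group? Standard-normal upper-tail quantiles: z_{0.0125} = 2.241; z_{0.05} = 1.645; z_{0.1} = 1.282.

For two independent groups with equal n: n = 2·((z_{α/2} + z_β) / d)².
z_{α/2} + z_β = 2.241 + 1.282 = 3.523.
n = 2 × (3.523 / 0.23)² = 2 × 15.317² = 2 × 234.62 = 469.2.
Round up to the next whole participant.

n = 470 per group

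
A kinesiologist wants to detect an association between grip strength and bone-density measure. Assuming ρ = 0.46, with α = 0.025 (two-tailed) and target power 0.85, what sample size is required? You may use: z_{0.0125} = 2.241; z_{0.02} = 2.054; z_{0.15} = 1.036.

Fisher's z: C = ½·ln((1+r)/(1−r)) = ½·ln(2.7037) = 0.4973.
n = ((z_{α/2} + z_β)/C)² + 3.
(2.241 + 1.036) / 0.4973 = 3.277 / 0.4973 = 6.590.
n = 6.590² + 3 = 43.42 + 3 = 46.4.
Round up.

n = 47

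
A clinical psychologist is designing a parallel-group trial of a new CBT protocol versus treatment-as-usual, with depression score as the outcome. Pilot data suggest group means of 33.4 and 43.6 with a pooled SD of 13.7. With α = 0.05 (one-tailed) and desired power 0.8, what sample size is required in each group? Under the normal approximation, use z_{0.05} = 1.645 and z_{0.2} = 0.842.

Cohen's d = |M₁ − M₂| / SD_pooled = |33.4 − 43.6| / 13.7 = 10.2 / 13.7 = 0.745.
For two independent groups with equal n: n = 2·((z_{α} + z_β) / d)².
z_{α} + z_β = 1.645 + 0.842 = 2.487.
n = 2 × (2.487 / 0.745)² = 2 × 3.338² = 2 × 11.14 = 22.3.
Round up to the next whole participant.

n = 23 per group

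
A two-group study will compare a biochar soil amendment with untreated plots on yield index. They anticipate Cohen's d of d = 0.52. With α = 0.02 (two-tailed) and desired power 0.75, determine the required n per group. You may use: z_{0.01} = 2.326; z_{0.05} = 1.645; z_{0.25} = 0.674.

For two independent groups with equal n: n = 2·((z_{α/2} + z_β) / d)².
z_{α/2} + z_β = 2.326 + 0.674 = 3.000.
n = 2 × (3.000 / 0.52)² = 2 × 5.769² = 2 × 33.28 = 66.6.
Round up to the next whole participant.

n = 67 per group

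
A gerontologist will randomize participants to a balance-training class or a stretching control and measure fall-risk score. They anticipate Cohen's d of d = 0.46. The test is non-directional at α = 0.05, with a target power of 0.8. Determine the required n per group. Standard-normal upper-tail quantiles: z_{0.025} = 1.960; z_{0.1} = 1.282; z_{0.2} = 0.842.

n = 75 per group

For two independent groups with equal n: n = 2·((z_{α/2} + z_β) / d)².
z_{α/2} + z_β = 1.960 + 0.842 = 2.802.
n = 2 × (2.802 / 0.46)² = 2 × 6.091² = 2 × 37.10 = 74.2.
Round up to the next whole participant.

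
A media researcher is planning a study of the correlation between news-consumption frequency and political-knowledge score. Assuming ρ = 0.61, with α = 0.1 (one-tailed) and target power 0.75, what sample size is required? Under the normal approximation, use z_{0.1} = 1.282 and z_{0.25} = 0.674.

Fisher's z: C = ½·ln((1+r)/(1−r)) = ½·ln(4.1282) = 0.7089.
n = ((z_{α} + z_β)/C)² + 3.
(1.282 + 0.674) / 0.7089 = 1.956 / 0.7089 = 2.759.
n = 2.759² + 3 = 7.61 + 3 = 10.6.
Round up.

n = 11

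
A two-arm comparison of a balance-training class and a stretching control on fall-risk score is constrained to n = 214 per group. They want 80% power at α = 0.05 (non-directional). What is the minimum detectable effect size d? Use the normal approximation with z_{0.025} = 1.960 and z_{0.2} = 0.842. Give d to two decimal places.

d_min ≈ 0.27

For two independent groups of n = 214 each: d_min = (z_{α/2} + z_β)·√(2/n).
z-sum = 1.960 + 0.842 = 2.802.
d_min = 2.802 × √(2/214) = 2.802 × 0.0967 = 0.271.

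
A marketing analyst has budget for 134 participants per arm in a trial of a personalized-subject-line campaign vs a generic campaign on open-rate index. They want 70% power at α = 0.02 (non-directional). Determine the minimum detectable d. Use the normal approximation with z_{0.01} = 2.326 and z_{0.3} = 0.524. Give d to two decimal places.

d_min ≈ 0.35

For two independent groups of n = 134 each: d_min = (z_{α/2} + z_β)·√(2/n).
z-sum = 2.326 + 0.524 = 2.850.
d_min = 2.850 × √(2/134) = 2.850 × 0.1222 = 0.348.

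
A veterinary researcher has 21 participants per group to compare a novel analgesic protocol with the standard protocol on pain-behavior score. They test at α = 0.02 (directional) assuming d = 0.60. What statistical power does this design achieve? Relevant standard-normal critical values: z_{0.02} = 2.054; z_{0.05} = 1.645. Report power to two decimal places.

For two equal groups, power = Φ(d·√(n/2) − z_{α}).
d·√(n/2) = 0.60 × √(21/2) = 0.60 × 3.240 = 1.944.
z_β = 1.944 − 2.054 = -0.110.
Power = Φ(-0.110) = 0.456.

power ≈ 0.46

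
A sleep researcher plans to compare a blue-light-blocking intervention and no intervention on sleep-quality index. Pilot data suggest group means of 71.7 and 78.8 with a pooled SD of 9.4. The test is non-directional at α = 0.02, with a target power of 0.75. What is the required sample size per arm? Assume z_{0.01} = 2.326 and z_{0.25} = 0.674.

n = 32 per group

Cohen's d = |M₁ − M₂| / SD_pooled = |71.7 − 78.8| / 9.4 = 7.1 / 9.4 = 0.755.
For two independent groups with equal n: n = 2·((z_{α/2} + z_β) / d)².
z_{α/2} + z_β = 2.326 + 0.674 = 3.000.
n = 2 × (3.000 / 0.755)² = 2 × 3.974² = 2 × 15.79 = 31.6.
Round up to the next whole participant.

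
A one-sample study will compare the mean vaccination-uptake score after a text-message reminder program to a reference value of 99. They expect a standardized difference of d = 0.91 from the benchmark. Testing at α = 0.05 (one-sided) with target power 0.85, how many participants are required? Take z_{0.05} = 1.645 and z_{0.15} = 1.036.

For a one-sample test: n = ((z_{α} + z_β) / d)².
z_{α} + z_β = 1.645 + 1.036 = 2.681.
n = (2.681 / 0.91)² = 2.946² = 8.68.
Round up.

n = 9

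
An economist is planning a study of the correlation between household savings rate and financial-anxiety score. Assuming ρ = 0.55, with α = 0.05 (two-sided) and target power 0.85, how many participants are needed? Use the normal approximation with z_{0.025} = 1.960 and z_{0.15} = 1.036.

n = 27

Fisher's z: C = ½·ln((1+r)/(1−r)) = ½·ln(3.4444) = 0.6184.
n = ((z_{α/2} + z_β)/C)² + 3.
(1.960 + 1.036) / 0.6184 = 2.996 / 0.6184 = 4.845.
n = 4.845² + 3 = 23.47 + 3 = 26.5.
Round up.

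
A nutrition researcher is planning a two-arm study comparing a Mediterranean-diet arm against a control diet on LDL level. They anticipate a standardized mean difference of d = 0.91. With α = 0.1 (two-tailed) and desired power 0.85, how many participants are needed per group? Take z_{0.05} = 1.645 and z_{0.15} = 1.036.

n = 18 per group

For two independent groups with equal n: n = 2·((z_{α/2} + z_β) / d)².
z_{α/2} + z_β = 1.645 + 1.036 = 2.681.
n = 2 × (2.681 / 0.91)² = 2 × 2.946² = 2 × 8.68 = 17.4.
Round up to the next whole participant.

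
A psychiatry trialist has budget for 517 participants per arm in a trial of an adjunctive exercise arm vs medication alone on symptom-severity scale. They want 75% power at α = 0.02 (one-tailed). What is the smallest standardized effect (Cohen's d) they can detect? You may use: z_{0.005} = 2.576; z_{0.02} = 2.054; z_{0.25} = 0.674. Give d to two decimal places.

d_min ≈ 0.17

For two independent groups of n = 517 each: d_min = (z_{α} + z_β)·√(2/n).
z-sum = 2.054 + 0.674 = 2.728.
d_min = 2.728 × √(2/517) = 2.728 × 0.0622 = 0.170.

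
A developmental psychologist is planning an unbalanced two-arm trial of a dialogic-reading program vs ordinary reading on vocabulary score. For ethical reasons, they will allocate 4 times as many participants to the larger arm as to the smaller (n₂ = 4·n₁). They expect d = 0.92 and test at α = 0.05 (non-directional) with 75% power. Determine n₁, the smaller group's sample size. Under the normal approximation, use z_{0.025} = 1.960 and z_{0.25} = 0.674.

n₁ = 11

With allocation ratio k = n₂/n₁ = 4, Var(x̄₁−x̄₂) = σ²(1/n₁ + 1/(k·n₁)) = σ²·(k+1)/(k·n₁).
So n₁ = (1 + 1/k)·((z_{α/2} + z_β)/d)² = 1.250 × (2.634/0.92)².
n₁ = 1.250 × 8.20 = 10.2.
Round up: n₁ = 11, giving n₂ = 4 × 11 = 44.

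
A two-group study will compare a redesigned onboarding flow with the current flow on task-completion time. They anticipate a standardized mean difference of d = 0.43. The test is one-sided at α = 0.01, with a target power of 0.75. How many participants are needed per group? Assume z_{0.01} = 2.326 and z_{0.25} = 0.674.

n = 98 per group

For two independent groups with equal n: n = 2·((z_{α} + z_β) / d)².
z_{α} + z_β = 2.326 + 0.674 = 3.000.
n = 2 × (3.000 / 0.43)² = 2 × 6.977² = 2 × 48.67 = 97.3.
Round up to the next whole participant.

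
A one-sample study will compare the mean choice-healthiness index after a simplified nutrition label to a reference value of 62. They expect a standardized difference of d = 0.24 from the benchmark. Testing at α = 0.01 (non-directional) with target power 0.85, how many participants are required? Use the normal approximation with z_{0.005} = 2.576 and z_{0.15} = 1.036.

n = 227

For a one-sample test: n = ((z_{α/2} + z_β) / d)².
z_{α/2} + z_β = 2.576 + 1.036 = 3.612.
n = (3.612 / 0.24)² = 15.050² = 226.50.
Round up.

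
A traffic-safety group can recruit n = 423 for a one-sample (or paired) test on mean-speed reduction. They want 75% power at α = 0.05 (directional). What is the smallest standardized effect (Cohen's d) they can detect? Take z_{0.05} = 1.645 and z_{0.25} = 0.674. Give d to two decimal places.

For a single sample (or paired design) of n = 423: d_min = (z_{α} + z_β)/√n.
z-sum = 1.645 + 0.674 = 2.319.
d_min = 2.319 / √423 = 2.319 / 20.567 = 0.113.

d_min ≈ 0.11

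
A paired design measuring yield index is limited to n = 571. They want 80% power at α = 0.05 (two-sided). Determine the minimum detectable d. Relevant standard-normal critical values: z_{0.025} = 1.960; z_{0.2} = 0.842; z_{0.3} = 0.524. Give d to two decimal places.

For a single sample (or paired design) of n = 571: d_min = (z_{α/2} + z_β)/√n.
z-sum = 1.960 + 0.842 = 2.802.
d_min = 2.802 / √571 = 2.802 / 23.896 = 0.117.

d_min ≈ 0.12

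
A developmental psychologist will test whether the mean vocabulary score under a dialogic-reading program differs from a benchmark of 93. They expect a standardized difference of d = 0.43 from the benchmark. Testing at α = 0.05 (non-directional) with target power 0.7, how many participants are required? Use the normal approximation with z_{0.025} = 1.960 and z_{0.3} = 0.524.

n = 34

For a one-sample test: n = ((z_{α/2} + z_β) / d)².
z_{α/2} + z_β = 1.960 + 0.524 = 2.484.
n = (2.484 / 0.43)² = 5.777² = 33.37.
Round up.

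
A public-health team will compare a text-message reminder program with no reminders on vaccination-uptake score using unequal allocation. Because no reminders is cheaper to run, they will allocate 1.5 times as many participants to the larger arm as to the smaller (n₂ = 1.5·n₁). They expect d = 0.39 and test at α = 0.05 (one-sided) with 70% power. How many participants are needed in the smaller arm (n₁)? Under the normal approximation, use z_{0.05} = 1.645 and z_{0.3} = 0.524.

With allocation ratio k = n₂/n₁ = 1.5, Var(x̄₁−x̄₂) = σ²(1/n₁ + 1/(k·n₁)) = σ²·(k+1)/(k·n₁).
So n₁ = (1 + 1/k)·((z_{α} + z_β)/d)² = 1.667 × (2.169/0.39)².
n₁ = 1.667 × 30.93 = 51.6.
Round up: n₁ = 52, giving n₂ = 1.5 × 52 = 78.

n₁ = 52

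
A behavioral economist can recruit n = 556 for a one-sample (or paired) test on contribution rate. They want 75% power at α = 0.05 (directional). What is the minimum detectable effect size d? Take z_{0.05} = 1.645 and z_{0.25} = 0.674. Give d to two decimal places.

For a single sample (or paired design) of n = 556: d_min = (z_{α} + z_β)/√n.
z-sum = 1.645 + 0.674 = 2.319.
d_min = 2.319 / √556 = 2.319 / 23.580 = 0.098.

d_min ≈ 0.10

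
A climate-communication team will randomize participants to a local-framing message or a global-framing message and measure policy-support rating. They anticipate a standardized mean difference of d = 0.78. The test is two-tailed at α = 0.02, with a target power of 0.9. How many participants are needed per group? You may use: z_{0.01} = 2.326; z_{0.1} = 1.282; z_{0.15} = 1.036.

n = 43 per group

For two independent groups with equal n: n = 2·((z_{α/2} + z_β) / d)².
z_{α/2} + z_β = 2.326 + 1.282 = 3.608.
n = 2 × (3.608 / 0.78)² = 2 × 4.626² = 2 × 21.40 = 42.8.
Round up to the next whole participant.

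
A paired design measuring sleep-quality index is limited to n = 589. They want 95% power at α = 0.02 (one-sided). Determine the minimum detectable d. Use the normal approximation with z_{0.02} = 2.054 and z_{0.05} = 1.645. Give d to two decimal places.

For a single sample (or paired design) of n = 589: d_min = (z_{α} + z_β)/√n.
z-sum = 2.054 + 1.645 = 3.699.
d_min = 3.699 / √589 = 3.699 / 24.269 = 0.152.

d_min ≈ 0.15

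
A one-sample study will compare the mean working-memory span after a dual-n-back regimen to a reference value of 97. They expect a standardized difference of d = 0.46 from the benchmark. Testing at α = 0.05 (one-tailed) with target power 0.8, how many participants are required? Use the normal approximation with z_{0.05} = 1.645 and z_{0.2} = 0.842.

n = 30

For a one-sample test: n = ((z_{α} + z_β) / d)².
z_{α} + z_β = 1.645 + 0.842 = 2.487.
n = (2.487 / 0.46)² = 5.407² = 29.23.
Round up.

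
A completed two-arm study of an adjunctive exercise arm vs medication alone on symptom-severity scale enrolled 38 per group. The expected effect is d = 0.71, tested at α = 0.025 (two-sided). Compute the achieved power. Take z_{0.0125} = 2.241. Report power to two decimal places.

For two equal groups, power = Φ(d·√(n/2) − z_{α/2}).
d·√(n/2) = 0.71 × √(38/2) = 0.71 × 4.359 = 3.095.
z_β = 3.095 − 2.241 = 0.854.
Power = Φ(0.854) = 0.803.

power ≈ 0.80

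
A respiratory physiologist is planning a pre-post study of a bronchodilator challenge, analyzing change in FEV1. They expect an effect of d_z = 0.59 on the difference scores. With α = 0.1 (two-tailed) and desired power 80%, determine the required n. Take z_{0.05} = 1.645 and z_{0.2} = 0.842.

For a paired (one-sample on differences) test: n = ((z_{α/2} + z_β) / d)².
z_{α/2} + z_β = 1.645 + 0.842 = 2.487.
n = (2.487 / 0.59)² = 4.215² = 17.77.
Round up.

n = 18 pairs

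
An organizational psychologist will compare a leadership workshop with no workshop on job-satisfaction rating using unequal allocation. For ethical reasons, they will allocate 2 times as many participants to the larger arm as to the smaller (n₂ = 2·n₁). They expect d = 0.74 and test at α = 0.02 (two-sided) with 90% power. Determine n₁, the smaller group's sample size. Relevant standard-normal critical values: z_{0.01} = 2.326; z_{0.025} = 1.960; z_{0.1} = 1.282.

n₁ = 36

With allocation ratio k = n₂/n₁ = 2, Var(x̄₁−x̄₂) = σ²(1/n₁ + 1/(k·n₁)) = σ²·(k+1)/(k·n₁).
So n₁ = (1 + 1/k)·((z_{α/2} + z_β)/d)² = 1.500 × (3.608/0.74)².
n₁ = 1.500 × 23.77 = 35.7.
Round up: n₁ = 36, giving n₂ = 2 × 36 = 72.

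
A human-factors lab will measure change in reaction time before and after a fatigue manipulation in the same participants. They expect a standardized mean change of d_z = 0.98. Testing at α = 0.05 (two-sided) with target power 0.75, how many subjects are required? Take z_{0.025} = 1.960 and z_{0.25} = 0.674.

For a paired (one-sample on differences) test: n = ((z_{α/2} + z_β) / d)².
z_{α/2} + z_β = 1.960 + 0.674 = 2.634.
n = (2.634 / 0.98)² = 2.688² = 7.22.
Round up.

n = 8 pairs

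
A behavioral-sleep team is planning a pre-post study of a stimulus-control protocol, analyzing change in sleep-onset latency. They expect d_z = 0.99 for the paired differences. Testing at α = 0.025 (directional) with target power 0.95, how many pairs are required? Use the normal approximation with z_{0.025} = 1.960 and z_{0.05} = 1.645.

For a paired (one-sample on differences) test: n = ((z_{α} + z_β) / d)².
z_{α} + z_β = 1.960 + 1.645 = 3.605.
n = (3.605 / 0.99)² = 3.641² = 13.26.
Round up.

n = 14 pairs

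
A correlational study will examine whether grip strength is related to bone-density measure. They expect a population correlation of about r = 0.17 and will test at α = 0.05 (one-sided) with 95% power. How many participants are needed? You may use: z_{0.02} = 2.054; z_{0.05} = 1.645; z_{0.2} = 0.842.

Fisher's z: C = ½·ln((1+r)/(1−r)) = ½·ln(1.4096) = 0.1717.
n = ((z_{α} + z_β)/C)² + 3.
(1.645 + 1.645) / 0.1717 = 3.290 / 0.1717 = 19.161.
n = 19.161² + 3 = 367.16 + 3 = 370.2.
Round up.

n = 371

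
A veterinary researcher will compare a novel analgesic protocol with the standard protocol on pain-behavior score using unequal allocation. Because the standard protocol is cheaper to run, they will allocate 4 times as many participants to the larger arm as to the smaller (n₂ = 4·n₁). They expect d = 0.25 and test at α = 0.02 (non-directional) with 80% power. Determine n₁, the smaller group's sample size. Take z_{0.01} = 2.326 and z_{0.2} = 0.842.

n₁ = 201

With allocation ratio k = n₂/n₁ = 4, Var(x̄₁−x̄₂) = σ²(1/n₁ + 1/(k·n₁)) = σ²·(k+1)/(k·n₁).
So n₁ = (1 + 1/k)·((z_{α/2} + z_β)/d)² = 1.250 × (3.168/0.25)².
n₁ = 1.250 × 160.58 = 200.7.
Round up: n₁ = 201, giving n₂ = 4 × 201 = 804.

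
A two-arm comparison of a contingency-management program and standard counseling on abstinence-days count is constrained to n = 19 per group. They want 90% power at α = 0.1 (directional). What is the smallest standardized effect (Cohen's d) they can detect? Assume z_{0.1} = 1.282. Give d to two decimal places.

d_min ≈ 0.83

For two independent groups of n = 19 each: d_min = (z_{α} + z_β)·√(2/n).
z-sum = 1.282 + 1.282 = 2.564.
d_min = 2.564 × √(2/19) = 2.564 × 0.3244 = 0.832.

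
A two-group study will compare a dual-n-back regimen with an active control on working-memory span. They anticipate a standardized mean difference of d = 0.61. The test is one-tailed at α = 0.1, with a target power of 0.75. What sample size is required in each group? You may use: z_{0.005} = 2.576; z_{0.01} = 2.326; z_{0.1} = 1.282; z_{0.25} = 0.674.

n = 21 per group

For two independent groups with equal n: n = 2·((z_{α} + z_β) / d)².
z_{α} + z_β = 1.282 + 0.674 = 1.956.
n = 2 × (1.956 / 0.61)² = 2 × 3.207² = 2 × 10.28 = 20.6.
Round up to the next whole participant.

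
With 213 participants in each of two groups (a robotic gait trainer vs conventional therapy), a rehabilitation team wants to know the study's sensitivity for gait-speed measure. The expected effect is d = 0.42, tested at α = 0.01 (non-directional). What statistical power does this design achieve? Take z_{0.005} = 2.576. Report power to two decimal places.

power ≈ 0.96

For two equal groups, power = Φ(d·√(n/2) − z_{α/2}).
d·√(n/2) = 0.42 × √(213/2) = 0.42 × 10.320 = 4.334.
z_β = 4.334 − 2.576 = 1.758.
Power = Φ(1.758) = 0.961.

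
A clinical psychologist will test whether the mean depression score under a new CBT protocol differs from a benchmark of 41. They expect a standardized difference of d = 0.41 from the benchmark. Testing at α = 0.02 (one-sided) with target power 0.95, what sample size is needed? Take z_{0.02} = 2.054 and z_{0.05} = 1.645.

For a one-sample test: n = ((z_{α} + z_β) / d)².
z_{α} + z_β = 2.054 + 1.645 = 3.699.
n = (3.699 / 0.41)² = 9.022² = 81.40.
Round up.

n = 82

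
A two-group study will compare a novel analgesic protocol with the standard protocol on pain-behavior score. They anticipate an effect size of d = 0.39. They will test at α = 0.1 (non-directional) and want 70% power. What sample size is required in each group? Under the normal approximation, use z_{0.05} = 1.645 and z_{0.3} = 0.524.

n = 62 per group

For two independent groups with equal n: n = 2·((z_{α/2} + z_β) / d)².
z_{α/2} + z_β = 1.645 + 0.524 = 2.169.
n = 2 × (2.169 / 0.39)² = 2 × 5.562² = 2 × 30.93 = 61.9.
Round up to the next whole participant.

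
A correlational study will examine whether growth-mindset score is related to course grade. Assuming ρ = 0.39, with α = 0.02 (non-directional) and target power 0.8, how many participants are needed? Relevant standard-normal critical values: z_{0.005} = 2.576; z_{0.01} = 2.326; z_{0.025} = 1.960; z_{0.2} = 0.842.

Fisher's z: C = ½·ln((1+r)/(1−r)) = ½·ln(2.2787) = 0.4118.
n = ((z_{α/2} + z_β)/C)² + 3.
(2.326 + 0.842) / 0.4118 = 3.168 / 0.4118 = 7.693.
n = 7.693² + 3 = 59.18 + 3 = 62.2.
Round up.

n = 63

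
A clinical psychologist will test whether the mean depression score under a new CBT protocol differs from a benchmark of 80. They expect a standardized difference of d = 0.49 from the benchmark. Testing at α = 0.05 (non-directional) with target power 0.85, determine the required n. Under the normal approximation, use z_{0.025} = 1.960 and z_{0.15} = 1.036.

For a one-sample test: n = ((z_{α/2} + z_β) / d)².
z_{α/2} + z_β = 1.960 + 1.036 = 2.996.
n = (2.996 / 0.49)² = 6.114² = 37.38.
Round up.

n = 38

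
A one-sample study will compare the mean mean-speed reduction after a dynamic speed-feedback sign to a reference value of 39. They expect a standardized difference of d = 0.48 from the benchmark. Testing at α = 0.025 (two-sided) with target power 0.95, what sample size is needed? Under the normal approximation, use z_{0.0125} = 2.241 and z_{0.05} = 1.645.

For a one-sample test: n = ((z_{α/2} + z_β) / d)².
z_{α/2} + z_β = 2.241 + 1.645 = 3.886.
n = (3.886 / 0.48)² = 8.096² = 65.54.
Round up.

n = 66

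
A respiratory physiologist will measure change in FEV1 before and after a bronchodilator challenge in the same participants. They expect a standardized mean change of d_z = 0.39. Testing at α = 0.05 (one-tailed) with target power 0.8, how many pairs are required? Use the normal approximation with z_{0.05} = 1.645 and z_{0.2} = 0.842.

For a paired (one-sample on differences) test: n = ((z_{α} + z_β) / d)².
z_{α} + z_β = 1.645 + 0.842 = 2.487.
n = (2.487 / 0.39)² = 6.377² = 40.67.
Round up.

n = 41 pairs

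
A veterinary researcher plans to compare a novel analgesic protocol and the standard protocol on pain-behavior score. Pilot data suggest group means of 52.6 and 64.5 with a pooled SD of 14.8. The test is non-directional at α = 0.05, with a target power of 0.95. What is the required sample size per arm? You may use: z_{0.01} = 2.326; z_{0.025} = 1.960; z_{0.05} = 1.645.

Cohen's d = |M₁ − M₂| / SD_pooled = |52.6 − 64.5| / 14.8 = 11.9 / 14.8 = 0.804.
For two independent groups with equal n: n = 2·((z_{α/2} + z_β) / d)².
z_{α/2} + z_β = 1.960 + 1.645 = 3.605.
n = 2 × (3.605 / 0.804)² = 2 × 4.484² = 2 × 20.10 = 40.2.
Round up to the next whole participant.

n = 41 per group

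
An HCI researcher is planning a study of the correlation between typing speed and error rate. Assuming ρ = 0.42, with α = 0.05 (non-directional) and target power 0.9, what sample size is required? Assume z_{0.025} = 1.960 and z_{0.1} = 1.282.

Fisher's z: C = ½·ln((1+r)/(1−r)) = ½·ln(2.4483) = 0.4477.
n = ((z_{α/2} + z_β)/C)² + 3.
(1.960 + 1.282) / 0.4477 = 3.242 / 0.4477 = 7.241.
n = 7.241² + 3 = 52.44 + 3 = 55.4.
Round up.

n = 56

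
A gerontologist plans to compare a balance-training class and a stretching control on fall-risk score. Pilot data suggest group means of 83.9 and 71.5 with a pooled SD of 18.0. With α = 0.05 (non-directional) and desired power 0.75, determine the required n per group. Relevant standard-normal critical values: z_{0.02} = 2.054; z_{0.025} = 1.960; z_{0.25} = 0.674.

Cohen's d = |M₁ − M₂| / SD_pooled = |83.9 − 71.5| / 18.0 = 12.4 / 18.0 = 0.689.
For two independent groups with equal n: n = 2·((z_{α/2} + z_β) / d)².
z_{α/2} + z_β = 1.960 + 0.674 = 2.634.
n = 2 × (2.634 / 0.689)² = 2 × 3.823² = 2 × 14.61 = 29.2.
Round up to the next whole participant.

n = 30 per group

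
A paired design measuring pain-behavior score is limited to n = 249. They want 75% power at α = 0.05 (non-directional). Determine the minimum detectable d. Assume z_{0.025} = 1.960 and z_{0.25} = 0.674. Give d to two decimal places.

For a single sample (or paired design) of n = 249: d_min = (z_{α/2} + z_β)/√n.
z-sum = 1.960 + 0.674 = 2.634.
d_min = 2.634 / √249 = 2.634 / 15.780 = 0.167.

d_min ≈ 0.17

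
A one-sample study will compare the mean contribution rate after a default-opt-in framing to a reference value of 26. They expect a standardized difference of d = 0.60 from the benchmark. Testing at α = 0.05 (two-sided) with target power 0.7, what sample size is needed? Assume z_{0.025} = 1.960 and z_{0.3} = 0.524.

n = 18

For a one-sample test: n = ((z_{α/2} + z_β) / d)².
z_{α/2} + z_β = 1.960 + 0.524 = 2.484.
n = (2.484 / 0.60)² = 4.140² = 17.14.
Round up.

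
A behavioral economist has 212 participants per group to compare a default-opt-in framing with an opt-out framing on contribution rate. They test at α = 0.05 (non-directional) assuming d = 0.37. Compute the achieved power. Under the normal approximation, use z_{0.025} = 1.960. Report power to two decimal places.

For two equal groups, power = Φ(d·√(n/2) − z_{α/2}).
d·√(n/2) = 0.37 × √(212/2) = 0.37 × 10.296 = 3.809.
z_β = 3.809 − 1.960 = 1.849.
Power = Φ(1.849) = 0.968.

power ≈ 0.97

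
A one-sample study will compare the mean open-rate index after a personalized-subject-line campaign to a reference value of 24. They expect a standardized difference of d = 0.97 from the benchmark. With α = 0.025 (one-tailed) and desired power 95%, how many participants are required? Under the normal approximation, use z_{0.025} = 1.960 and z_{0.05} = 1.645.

n = 14

For a one-sample test: n = ((z_{α} + z_β) / d)².
z_{α} + z_β = 1.960 + 1.645 = 3.605.
n = (3.605 / 0.97)² = 3.716² = 13.81.
Round up.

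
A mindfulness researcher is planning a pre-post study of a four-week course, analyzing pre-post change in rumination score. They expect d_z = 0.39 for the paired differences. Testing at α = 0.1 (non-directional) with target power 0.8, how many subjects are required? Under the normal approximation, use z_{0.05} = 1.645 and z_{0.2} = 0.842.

For a paired (one-sample on differences) test: n = ((z_{α/2} + z_β) / d)².
z_{α/2} + z_β = 1.645 + 0.842 = 2.487.
n = (2.487 / 0.39)² = 6.377² = 40.67.
Round up.

n = 41 pairs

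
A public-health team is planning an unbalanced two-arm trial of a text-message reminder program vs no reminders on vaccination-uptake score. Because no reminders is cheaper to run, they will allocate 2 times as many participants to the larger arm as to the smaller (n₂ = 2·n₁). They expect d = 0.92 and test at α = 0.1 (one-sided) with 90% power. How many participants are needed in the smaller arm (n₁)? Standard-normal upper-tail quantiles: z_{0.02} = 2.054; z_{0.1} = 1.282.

With allocation ratio k = n₂/n₁ = 2, Var(x̄₁−x̄₂) = σ²(1/n₁ + 1/(k·n₁)) = σ²·(k+1)/(k·n₁).
So n₁ = (1 + 1/k)·((z_{α} + z_β)/d)² = 1.500 × (2.564/0.92)².
n₁ = 1.500 × 7.77 = 11.7.
Round up: n₁ = 12, giving n₂ = 2 × 12 = 24.

n₁ = 12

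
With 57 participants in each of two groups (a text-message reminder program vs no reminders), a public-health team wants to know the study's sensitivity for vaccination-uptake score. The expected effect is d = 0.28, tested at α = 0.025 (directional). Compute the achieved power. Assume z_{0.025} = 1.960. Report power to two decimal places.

For two equal groups, power = Φ(d·√(n/2) − z_{α}).
d·√(n/2) = 0.28 × √(57/2) = 0.28 × 5.339 = 1.495.
z_β = 1.495 − 1.960 = -0.465.
Power = Φ(-0.465) = 0.321.

power ≈ 0.32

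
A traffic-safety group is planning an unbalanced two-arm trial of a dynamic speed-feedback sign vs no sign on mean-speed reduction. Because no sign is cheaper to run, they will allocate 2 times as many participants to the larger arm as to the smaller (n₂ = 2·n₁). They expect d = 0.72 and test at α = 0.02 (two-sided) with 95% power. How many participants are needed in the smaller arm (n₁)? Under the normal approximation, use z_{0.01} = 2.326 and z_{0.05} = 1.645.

n₁ = 46

With allocation ratio k = n₂/n₁ = 2, Var(x̄₁−x̄₂) = σ²(1/n₁ + 1/(k·n₁)) = σ²·(k+1)/(k·n₁).
So n₁ = (1 + 1/k)·((z_{α/2} + z_β)/d)² = 1.500 × (3.971/0.72)².
n₁ = 1.500 × 30.42 = 45.6.
Round up: n₁ = 46, giving n₂ = 2 × 46 = 92.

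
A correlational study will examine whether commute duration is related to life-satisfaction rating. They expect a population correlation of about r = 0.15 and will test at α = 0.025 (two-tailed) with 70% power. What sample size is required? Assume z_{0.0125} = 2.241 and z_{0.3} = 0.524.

n = 338

Fisher's z: C = ½·ln((1+r)/(1−r)) = ½·ln(1.3529) = 0.1511.
n = ((z_{α/2} + z_β)/C)² + 3.
(2.241 + 0.524) / 0.1511 = 2.765 / 0.1511 = 18.299.
n = 18.299² + 3 = 334.86 + 3 = 337.9.
Round up.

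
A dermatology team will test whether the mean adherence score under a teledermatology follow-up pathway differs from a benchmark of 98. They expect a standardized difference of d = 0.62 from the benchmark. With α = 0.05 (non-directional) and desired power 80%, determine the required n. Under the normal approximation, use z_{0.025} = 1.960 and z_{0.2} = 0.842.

n = 21

For a one-sample test: n = ((z_{α/2} + z_β) / d)².
z_{α/2} + z_β = 1.960 + 0.842 = 2.802.
n = (2.802 / 0.62)² = 4.519² = 20.42.
Round up.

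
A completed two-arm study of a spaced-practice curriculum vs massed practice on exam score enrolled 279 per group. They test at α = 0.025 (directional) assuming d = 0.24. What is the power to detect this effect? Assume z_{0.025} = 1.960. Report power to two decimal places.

power ≈ 0.81

For two equal groups, power = Φ(d·√(n/2) − z_{α}).
d·√(n/2) = 0.24 × √(279/2) = 0.24 × 11.811 = 2.835.
z_β = 2.835 − 1.960 = 0.875.
Power = Φ(0.875) = 0.809.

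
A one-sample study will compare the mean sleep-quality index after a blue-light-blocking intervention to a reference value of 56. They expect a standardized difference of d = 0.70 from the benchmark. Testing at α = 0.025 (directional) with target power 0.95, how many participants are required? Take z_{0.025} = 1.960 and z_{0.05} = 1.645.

For a one-sample test: n = ((z_{α} + z_β) / d)².
z_{α} + z_β = 1.960 + 1.645 = 3.605.
n = (3.605 / 0.70)² = 5.150² = 26.52.
Round up.

n = 27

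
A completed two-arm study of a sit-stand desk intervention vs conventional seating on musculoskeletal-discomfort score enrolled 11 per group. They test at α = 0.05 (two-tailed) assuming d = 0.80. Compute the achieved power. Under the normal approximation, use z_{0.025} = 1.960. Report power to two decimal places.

power ≈ 0.47

For two equal groups, power = Φ(d·√(n/2) − z_{α/2}).
d·√(n/2) = 0.80 × √(11/2) = 0.80 × 2.345 = 1.876.
z_β = 1.876 − 1.960 = -0.084.
Power = Φ(-0.084) = 0.467.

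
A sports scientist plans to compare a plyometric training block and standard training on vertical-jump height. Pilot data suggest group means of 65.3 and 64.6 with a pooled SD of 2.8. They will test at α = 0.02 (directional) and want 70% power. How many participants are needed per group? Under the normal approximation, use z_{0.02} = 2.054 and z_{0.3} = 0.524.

n = 213 per group

Cohen's d = |M₁ − M₂| / SD_pooled = |65.3 − 64.6| / 2.8 = 0.7 / 2.8 = 0.250.
For two independent groups with equal n: n = 2·((z_{α} + z_β) / d)².
z_{α} + z_β = 2.054 + 0.524 = 2.578.
n = 2 × (2.578 / 0.250)² = 2 × 10.312² = 2 × 106.34 = 212.7.
Round up to the next whole participant.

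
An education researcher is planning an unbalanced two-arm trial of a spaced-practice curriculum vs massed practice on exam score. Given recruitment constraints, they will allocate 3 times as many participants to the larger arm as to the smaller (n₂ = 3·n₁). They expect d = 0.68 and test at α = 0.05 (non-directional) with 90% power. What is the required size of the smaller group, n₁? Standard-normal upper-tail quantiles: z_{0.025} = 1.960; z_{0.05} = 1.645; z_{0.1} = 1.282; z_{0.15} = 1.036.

With allocation ratio k = n₂/n₁ = 3, Var(x̄₁−x̄₂) = σ²(1/n₁ + 1/(k·n₁)) = σ²·(k+1)/(k·n₁).
So n₁ = (1 + 1/k)·((z_{α/2} + z_β)/d)² = 1.333 × (3.242/0.68)².
n₁ = 1.333 × 22.73 = 30.3.
Round up: n₁ = 31, giving n₂ = 3 × 31 = 93.

n₁ = 31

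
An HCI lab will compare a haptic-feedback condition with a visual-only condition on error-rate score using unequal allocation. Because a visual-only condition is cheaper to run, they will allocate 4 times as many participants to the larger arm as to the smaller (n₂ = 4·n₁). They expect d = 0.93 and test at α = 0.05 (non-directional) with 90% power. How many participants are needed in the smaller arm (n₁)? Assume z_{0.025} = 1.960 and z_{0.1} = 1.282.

With allocation ratio k = n₂/n₁ = 4, Var(x̄₁−x̄₂) = σ²(1/n₁ + 1/(k·n₁)) = σ²·(k+1)/(k·n₁).
So n₁ = (1 + 1/k)·((z_{α/2} + z_β)/d)² = 1.250 × (3.242/0.93)².
n₁ = 1.250 × 12.15 = 15.2.
Round up: n₁ = 16, giving n₂ = 4 × 16 = 64.

n₁ = 16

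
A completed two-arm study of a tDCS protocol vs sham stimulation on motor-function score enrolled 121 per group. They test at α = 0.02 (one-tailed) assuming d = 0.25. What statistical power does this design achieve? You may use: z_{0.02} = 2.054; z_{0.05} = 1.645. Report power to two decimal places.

power ≈ 0.46

For two equal groups, power = Φ(d·√(n/2) − z_{α}).
d·√(n/2) = 0.25 × √(121/2) = 0.25 × 7.778 = 1.945.
z_β = 1.945 − 2.054 = -0.109.
Power = Φ(-0.109) = 0.456.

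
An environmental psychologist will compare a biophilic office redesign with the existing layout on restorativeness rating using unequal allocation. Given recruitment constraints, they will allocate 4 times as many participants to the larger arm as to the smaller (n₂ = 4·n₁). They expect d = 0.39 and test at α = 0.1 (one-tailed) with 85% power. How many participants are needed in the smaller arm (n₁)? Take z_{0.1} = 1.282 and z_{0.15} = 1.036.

With allocation ratio k = n₂/n₁ = 4, Var(x̄₁−x̄₂) = σ²(1/n₁ + 1/(k·n₁)) = σ²·(k+1)/(k·n₁).
So n₁ = (1 + 1/k)·((z_{α} + z_β)/d)² = 1.250 × (2.318/0.39)².
n₁ = 1.250 × 35.33 = 44.2.
Round up: n₁ = 45, giving n₂ = 4 × 45 = 180.

n₁ = 45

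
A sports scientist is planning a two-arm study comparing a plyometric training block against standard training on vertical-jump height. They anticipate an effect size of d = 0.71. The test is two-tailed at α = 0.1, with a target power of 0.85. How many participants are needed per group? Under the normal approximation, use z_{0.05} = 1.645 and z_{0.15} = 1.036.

For two independent groups with equal n: n = 2·((z_{α/2} + z_β) / d)².
z_{α/2} + z_β = 1.645 + 1.036 = 2.681.
n = 2 × (2.681 / 0.71)² = 2 × 3.776² = 2 × 14.26 = 28.5.
Round up to the next whole participant.

n = 29 per group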